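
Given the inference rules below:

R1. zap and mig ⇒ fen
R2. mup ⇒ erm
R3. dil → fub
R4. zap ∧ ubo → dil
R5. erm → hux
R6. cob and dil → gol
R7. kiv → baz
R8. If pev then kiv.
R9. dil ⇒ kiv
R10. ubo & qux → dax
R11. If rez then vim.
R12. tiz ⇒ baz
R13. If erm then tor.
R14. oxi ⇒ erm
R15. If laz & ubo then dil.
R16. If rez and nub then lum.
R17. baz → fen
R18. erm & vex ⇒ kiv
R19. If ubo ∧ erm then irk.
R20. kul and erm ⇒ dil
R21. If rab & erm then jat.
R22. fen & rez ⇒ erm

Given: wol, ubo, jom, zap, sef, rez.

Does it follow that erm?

dil  (by R4: zap, ubo)
kiv  (by R9: dil)
baz  (by R7: kiv)
fen  (by R17: baz)
erm  (by R22: fen, rez)

Yes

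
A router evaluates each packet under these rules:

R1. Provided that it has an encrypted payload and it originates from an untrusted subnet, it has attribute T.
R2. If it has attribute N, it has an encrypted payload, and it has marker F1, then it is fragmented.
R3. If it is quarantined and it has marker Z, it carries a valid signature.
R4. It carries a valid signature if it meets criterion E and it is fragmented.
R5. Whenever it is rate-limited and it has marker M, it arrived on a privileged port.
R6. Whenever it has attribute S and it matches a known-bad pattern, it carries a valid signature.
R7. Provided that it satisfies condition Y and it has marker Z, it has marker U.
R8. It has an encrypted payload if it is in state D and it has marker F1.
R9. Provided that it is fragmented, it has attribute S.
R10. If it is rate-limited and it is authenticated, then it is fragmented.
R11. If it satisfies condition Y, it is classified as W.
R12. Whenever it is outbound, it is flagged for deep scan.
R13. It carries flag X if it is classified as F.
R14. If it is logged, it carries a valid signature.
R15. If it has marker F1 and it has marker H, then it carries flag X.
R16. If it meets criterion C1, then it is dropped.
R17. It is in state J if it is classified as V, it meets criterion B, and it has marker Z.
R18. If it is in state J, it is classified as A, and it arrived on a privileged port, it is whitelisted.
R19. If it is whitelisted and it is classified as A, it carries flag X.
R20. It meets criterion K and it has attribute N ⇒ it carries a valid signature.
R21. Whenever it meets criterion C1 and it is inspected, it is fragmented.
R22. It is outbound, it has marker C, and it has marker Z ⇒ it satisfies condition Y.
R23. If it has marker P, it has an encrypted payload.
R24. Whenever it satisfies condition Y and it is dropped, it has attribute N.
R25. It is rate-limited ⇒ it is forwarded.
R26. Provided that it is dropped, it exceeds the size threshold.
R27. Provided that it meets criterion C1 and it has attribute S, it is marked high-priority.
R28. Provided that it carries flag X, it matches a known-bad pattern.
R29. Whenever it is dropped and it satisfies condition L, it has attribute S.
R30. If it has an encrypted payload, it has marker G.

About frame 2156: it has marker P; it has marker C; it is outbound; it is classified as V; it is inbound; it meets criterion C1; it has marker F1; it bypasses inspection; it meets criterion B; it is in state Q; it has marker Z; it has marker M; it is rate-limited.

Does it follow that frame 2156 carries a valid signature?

No

Forward chaining from the given facts derives: arrived on a privileged port, is flagged for deep scan, is dropped, is in state J, satisfies condition Y, has an encrypted payload, has attribute N, is forwarded, exceeds the size threshold, has marker G, is fragmented, has marker U, has attribute S, is classified as W, is marked high-priority.
Rules concluding "it carries a valid signature": R3 needs "it is quarantined"; R4 needs "it meets criterion E"; R6 needs "it matches a known-bad pattern"; R14 needs "it is logged"; R20 needs "it meets criterion K" — none of these are established.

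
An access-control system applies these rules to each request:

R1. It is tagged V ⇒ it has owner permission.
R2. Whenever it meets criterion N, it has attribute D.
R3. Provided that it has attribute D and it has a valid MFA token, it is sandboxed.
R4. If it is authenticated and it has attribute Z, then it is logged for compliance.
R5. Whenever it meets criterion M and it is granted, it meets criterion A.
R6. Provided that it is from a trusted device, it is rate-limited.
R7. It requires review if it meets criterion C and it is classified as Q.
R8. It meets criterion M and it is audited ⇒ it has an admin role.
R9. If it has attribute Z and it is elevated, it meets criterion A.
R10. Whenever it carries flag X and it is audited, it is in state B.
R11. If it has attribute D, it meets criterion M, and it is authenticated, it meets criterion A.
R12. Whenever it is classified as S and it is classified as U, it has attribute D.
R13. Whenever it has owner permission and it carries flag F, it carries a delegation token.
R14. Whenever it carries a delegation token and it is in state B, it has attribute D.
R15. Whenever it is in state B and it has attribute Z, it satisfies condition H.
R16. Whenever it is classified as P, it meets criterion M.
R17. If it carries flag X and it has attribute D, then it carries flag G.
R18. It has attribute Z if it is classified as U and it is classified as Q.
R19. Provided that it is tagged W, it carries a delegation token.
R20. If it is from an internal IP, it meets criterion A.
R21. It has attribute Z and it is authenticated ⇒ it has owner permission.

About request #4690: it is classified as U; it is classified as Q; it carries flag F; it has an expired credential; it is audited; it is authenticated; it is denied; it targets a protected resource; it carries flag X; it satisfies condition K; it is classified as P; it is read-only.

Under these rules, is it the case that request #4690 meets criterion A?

Yes

By R10 (it carries flag X, it is audited): it is in state B.
By R16 (it is classified as P): it meets criterion M.
By R18 (it is classified as U, it is classified as Q): it has attribute Z.
By R21 (it has attribute Z, it is authenticated): it has owner permission.
By R13 (it has owner permission, it carries flag F): it carries a delegation token.
By R14 (it carries a delegation token, it is in state B): it has attribute D.
By R11 (it has attribute D, it meets criterion M, it is authenticated): it meets criterion A.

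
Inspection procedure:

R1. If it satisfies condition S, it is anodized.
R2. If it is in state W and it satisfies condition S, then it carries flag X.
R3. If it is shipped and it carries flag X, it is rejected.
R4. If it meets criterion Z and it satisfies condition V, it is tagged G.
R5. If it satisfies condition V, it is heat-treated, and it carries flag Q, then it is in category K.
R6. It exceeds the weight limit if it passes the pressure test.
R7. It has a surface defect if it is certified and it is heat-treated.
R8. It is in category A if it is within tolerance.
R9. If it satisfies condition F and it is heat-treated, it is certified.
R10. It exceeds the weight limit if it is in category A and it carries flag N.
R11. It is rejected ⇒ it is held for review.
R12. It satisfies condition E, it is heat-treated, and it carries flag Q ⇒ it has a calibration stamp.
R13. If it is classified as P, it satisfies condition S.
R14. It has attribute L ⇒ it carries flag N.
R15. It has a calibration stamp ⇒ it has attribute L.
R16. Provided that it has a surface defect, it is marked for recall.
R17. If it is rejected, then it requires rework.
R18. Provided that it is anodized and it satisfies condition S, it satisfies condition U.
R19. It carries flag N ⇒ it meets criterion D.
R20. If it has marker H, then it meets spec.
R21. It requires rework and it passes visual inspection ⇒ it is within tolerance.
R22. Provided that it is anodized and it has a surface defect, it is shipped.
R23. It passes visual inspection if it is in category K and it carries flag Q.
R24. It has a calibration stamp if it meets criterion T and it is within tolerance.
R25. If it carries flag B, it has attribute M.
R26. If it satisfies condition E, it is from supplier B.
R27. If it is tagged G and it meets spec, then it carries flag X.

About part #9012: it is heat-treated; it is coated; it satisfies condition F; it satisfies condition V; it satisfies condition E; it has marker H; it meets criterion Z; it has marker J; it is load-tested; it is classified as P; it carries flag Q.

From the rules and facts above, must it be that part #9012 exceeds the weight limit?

Yes

By R4 (it meets criterion Z, it satisfies condition V): it is tagged G.
By R5 (it satisfies condition V, it is heat-treated, it carries flag Q): it is in category K.
By R9 (it satisfies condition F, it is heat-treated): it is certified.
By R12 (it satisfies condition E, it is heat-treated, it carries flag Q): it has a calibration stamp.
By R13 (it is classified as P): it satisfies condition S.
By R15 (it has a calibration stamp): it has attribute L.
By R20 (it has marker H): it meets spec.
By R23 (it is in category K, it carries flag Q): it passes visual inspection.
By R27 (it is tagged G, it meets spec): it carries flag X.
By R1 (it satisfies condition S): it is anodized.
By R7 (it is certified, it is heat-treated): it has a surface defect.
By R14 (it has attribute L): it carries flag N.
By R22 (it is anodized, it has a surface defect): it is shipped.
By R3 (it is shipped, it carries flag X): it is rejected.
By R17 (it is rejected): it requires rework.
By R21 (it requires rework, it passes visual inspection): it is within tolerance.
By R8 (it is within tolerance): it is in category A.
By R10 (it is in category A, it carries flag N): it exceeds the weight limit.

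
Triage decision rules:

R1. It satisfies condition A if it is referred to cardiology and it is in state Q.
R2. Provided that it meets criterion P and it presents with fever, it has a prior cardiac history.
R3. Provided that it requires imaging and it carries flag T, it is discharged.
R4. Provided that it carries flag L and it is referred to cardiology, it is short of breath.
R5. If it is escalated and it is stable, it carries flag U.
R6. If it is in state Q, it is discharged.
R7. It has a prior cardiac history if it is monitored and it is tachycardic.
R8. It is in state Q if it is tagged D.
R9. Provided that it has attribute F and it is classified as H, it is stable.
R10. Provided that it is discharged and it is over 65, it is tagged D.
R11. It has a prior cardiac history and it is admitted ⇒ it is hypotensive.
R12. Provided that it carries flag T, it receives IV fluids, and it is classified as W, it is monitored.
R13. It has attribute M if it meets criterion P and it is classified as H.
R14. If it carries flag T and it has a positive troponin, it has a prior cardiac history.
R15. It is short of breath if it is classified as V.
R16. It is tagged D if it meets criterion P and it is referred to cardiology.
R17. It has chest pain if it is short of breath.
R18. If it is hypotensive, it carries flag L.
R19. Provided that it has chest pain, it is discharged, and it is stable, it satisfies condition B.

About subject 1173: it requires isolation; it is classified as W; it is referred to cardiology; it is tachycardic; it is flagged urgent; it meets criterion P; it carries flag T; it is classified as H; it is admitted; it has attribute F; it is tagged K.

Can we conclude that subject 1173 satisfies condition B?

Forward chaining from the given facts derives: is stable, has attribute M, is tagged D, is in state Q, satisfies condition A, is discharged.
The only rule concluding "it satisfies condition B" is R19, which needs "it has chest pain"; that is never established.

No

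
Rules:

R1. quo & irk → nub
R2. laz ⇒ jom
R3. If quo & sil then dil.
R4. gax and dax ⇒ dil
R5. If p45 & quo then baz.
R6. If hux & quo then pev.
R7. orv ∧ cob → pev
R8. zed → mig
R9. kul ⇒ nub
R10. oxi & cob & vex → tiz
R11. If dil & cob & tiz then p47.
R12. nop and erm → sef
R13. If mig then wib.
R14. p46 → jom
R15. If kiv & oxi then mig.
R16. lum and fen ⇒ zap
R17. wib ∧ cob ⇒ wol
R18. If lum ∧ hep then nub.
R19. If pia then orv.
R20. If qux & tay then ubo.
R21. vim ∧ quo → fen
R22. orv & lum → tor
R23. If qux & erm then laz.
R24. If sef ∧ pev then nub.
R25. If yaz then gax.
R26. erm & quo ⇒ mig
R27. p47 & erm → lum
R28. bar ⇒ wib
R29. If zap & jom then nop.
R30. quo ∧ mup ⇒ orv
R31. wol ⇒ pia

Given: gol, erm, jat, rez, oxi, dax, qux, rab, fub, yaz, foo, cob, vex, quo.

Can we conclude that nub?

Forward chaining from the given facts derives: tiz, laz, gax, mig, jom, dil, p47, wib, wol, lum, pia, orv, tor, pev.
Rules concluding nub: R1 needs irk; R9 needs kul; R18 needs hep; R24 needs sef — none of these are established.

No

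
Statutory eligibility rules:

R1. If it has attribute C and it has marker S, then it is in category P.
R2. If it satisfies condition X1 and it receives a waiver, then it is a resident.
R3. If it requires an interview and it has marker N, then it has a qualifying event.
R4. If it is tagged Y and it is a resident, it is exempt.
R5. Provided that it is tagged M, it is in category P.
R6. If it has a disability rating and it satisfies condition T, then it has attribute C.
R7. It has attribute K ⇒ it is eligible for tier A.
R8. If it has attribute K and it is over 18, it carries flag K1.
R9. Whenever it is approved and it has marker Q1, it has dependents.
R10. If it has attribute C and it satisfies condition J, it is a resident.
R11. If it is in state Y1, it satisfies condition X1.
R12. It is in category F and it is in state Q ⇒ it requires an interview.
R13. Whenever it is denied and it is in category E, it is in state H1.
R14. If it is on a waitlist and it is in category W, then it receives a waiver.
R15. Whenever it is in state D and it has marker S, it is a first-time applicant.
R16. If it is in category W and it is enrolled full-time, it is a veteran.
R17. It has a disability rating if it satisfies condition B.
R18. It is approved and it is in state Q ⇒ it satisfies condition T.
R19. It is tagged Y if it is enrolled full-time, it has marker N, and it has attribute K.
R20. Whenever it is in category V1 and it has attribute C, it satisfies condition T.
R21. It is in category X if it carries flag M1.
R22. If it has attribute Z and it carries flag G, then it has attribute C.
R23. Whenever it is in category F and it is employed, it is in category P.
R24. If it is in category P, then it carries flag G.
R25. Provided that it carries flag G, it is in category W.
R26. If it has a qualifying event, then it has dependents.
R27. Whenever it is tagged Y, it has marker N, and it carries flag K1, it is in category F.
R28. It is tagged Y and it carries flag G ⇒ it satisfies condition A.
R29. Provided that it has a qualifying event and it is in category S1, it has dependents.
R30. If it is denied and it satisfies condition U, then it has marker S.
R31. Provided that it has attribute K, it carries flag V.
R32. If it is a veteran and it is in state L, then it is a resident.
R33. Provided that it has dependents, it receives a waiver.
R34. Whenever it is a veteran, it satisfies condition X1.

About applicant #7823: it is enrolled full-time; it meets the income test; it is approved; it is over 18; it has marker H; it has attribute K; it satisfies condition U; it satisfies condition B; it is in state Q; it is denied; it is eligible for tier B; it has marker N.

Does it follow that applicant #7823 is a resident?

By R8 (it has attribute K, it is over 18): it carries flag K1.
By R17 (it satisfies condition B): it has a disability rating.
By R18 (it is approved, it is in state Q): it satisfies condition T.
By R19 (it is enrolled full-time, it has marker N, it has attribute K): it is tagged Y.
By R27 (it is tagged Y, it has marker N, it carries flag K1): it is in category F.
By R30 (it is denied, it satisfies condition U): it has marker S.
By R6 (it has a disability rating, it satisfies condition T): it has attribute C.
By R12 (it is in category F, it is in state Q): it requires an interview.
By R1 (it has attribute C, it has marker S): it is in category P.
By R3 (it requires an interview, it has marker N): it has a qualifying event.
By R24 (it is in category P): it carries flag G.
By R25 (it carries flag G): it is in category W.
By R26 (it has a qualifying event): it has dependents.
By R33 (it has dependents): it receives a waiver.
By R16 (it is in category W, it is enrolled full-time): it is a veteran.
By R34 (it is a veteran): it satisfies condition X1.
By R2 (it satisfies condition X1, it receives a waiver): it is a resident.

Yes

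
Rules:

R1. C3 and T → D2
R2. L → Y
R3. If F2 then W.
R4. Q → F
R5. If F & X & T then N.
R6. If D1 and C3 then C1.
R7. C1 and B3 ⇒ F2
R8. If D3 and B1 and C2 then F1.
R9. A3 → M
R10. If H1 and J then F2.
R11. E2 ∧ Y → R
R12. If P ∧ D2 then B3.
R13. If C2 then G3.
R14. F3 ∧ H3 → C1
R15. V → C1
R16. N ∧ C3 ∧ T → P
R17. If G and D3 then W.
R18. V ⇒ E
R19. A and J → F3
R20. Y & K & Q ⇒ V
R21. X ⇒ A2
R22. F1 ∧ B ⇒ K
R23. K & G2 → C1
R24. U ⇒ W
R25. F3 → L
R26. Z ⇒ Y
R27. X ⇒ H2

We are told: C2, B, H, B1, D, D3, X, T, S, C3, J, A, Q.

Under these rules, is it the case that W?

D2  (by R1: C3, T)
F  (by R4: Q)
N  (by R5: F, X, T)
F1  (by R8: D3, B1, C2)
P  (by R16: N, C3, T)
F3  (by R19: A, J)
K  (by R22: F1, B)
L  (by R25: F3)
Y  (by R2: L)
B3  (by R12: P, D2)
V  (by R20: Y, K, Q)
C1  (by R15: V)
F2  (by R7: C1, B3)
W  (by R3: F2)

Yes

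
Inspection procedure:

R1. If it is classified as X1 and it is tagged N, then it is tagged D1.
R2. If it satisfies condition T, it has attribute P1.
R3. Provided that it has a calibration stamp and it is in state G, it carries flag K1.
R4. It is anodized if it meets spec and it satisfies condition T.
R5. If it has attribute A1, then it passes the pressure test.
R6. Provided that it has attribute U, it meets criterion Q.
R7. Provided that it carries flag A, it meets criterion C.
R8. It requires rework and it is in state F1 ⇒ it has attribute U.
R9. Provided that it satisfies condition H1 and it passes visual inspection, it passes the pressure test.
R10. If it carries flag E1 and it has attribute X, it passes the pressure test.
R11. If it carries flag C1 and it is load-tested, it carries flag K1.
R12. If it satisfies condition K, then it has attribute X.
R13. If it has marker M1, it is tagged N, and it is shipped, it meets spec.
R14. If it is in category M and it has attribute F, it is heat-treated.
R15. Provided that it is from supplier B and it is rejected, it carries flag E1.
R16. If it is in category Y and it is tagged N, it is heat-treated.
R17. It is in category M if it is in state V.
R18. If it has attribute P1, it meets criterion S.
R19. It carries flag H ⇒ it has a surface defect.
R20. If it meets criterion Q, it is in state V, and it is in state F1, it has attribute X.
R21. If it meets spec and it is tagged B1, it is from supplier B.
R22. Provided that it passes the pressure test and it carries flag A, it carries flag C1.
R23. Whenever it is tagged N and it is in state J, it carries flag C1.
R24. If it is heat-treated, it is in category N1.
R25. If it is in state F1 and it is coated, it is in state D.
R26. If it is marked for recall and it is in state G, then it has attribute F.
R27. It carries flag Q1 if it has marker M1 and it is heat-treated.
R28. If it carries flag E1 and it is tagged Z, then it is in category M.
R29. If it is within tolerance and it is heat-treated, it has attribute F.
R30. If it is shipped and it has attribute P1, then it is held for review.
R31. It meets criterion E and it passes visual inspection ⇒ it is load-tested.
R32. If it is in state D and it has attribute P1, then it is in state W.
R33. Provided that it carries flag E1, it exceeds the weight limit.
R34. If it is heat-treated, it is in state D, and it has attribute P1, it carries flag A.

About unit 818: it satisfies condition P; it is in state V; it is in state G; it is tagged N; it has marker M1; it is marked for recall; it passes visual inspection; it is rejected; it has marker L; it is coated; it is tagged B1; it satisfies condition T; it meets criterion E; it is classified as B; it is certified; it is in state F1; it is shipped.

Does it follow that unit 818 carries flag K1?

No

Forward chaining from the given facts derives: has attribute P1, meets spec, is in category M, meets criterion S, is from supplier B, is in state D, has attribute F, is held for review, is load-tested, is in state W, is anodized, is heat-treated, carries flag E1, is in category N1, carries flag Q1, exceeds the weight limit, carries flag A, meets criterion C.
Rules concluding "it carries flag K1": R3 needs "it has a calibration stamp"; R11 needs "it carries flag C1" — none of these are established.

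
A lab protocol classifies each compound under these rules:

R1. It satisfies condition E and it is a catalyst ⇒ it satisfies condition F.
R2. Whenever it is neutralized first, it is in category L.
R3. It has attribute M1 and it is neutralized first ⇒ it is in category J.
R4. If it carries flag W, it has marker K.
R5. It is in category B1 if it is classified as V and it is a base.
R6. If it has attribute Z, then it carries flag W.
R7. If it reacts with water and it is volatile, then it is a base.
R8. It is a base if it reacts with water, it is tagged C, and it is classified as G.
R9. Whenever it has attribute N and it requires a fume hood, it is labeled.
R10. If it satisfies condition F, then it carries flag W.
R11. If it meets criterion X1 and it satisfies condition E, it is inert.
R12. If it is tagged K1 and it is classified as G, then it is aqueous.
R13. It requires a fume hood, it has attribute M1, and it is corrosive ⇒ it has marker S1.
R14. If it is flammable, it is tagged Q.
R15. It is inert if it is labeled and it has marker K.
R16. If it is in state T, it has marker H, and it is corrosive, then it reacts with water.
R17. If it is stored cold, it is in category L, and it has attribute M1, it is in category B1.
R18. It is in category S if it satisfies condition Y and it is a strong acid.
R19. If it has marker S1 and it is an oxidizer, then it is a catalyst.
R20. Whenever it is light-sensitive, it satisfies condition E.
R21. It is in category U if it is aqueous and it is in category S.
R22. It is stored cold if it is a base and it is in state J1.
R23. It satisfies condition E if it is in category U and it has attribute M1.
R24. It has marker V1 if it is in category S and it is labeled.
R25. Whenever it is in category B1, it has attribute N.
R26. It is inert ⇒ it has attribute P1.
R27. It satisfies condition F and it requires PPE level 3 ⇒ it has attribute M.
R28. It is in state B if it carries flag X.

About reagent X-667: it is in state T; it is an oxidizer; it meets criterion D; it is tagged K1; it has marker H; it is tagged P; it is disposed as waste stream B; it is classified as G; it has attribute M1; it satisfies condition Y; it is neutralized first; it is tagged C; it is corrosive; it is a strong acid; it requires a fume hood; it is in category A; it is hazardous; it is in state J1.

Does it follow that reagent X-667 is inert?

Yes

By R2 (it is neutralized first): it is in category L.
By R12 (it is tagged K1, it is classified as G): it is aqueous.
By R13 (it requires a fume hood, it has attribute M1, it is corrosive): it has marker S1.
By R16 (it is in state T, it has marker H, it is corrosive): it reacts with water.
By R18 (it satisfies condition Y, it is a strong acid): it is in category S.
By R19 (it has marker S1, it is an oxidizer): it is a catalyst.
By R21 (it is aqueous, it is in category S): it is in category U.
By R23 (it is in category U, it has attribute M1): it satisfies condition E.
By R1 (it satisfies condition E, it is a catalyst): it satisfies condition F.
By R8 (it reacts with water, it is tagged C, it is classified as G): it is a base.
By R10 (it satisfies condition F): it carries flag W.
By R22 (it is a base, it is in state J1): it is stored cold.
By R4 (it carries flag W): it has marker K.
By R17 (it is stored cold, it is in category L, it has attribute M1): it is in category B1.
By R25 (it is in category B1): it has attribute N.
By R9 (it has attribute N, it requires a fume hood): it is labeled.
By R15 (it is labeled, it has marker K): it is inert.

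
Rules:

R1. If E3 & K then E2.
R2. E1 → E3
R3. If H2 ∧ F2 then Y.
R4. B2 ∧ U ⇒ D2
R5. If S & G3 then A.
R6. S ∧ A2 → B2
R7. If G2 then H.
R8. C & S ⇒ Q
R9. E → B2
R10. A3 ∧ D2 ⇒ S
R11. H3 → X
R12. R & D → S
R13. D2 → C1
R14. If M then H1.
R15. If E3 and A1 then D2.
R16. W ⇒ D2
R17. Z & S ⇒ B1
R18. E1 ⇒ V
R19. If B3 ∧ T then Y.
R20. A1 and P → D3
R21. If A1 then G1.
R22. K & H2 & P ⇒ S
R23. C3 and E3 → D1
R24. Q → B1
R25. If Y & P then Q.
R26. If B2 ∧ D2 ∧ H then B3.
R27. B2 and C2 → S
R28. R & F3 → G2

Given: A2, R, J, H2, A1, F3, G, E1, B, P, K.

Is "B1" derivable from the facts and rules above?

No

Forward chaining from the given facts derives: E3, D2, V, D3, G1, S, G2, E2, B2, H, C1, B3.
Rules concluding B1: R17 needs Z; R24 needs Q — none of these are established.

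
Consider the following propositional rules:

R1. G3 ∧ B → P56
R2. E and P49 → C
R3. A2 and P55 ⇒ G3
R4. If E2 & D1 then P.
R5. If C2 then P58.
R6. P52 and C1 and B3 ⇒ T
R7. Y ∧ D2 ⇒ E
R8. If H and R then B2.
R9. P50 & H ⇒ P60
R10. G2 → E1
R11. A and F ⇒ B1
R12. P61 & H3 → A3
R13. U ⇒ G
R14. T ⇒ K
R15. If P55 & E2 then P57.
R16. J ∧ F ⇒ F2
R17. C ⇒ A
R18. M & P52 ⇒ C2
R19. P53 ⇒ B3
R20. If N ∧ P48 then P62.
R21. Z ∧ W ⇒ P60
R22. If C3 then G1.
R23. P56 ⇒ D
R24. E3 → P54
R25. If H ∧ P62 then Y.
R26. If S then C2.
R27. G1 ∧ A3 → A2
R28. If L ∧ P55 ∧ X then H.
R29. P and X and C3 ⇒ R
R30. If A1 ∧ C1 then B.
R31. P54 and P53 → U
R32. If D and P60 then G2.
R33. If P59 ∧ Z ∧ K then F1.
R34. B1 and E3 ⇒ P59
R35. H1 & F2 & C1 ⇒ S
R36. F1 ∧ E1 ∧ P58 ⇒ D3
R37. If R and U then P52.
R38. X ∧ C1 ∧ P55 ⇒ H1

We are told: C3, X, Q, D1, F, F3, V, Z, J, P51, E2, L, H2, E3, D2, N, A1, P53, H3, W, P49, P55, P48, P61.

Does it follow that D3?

No

Forward chaining from the given facts derives: P, A3, P57, F2, B3, P62, P60, G1, P54, A2, H, R, U, P52, G3, B2, G, Y, E, C, A, B1, P59.
The only rule concluding D3 is R36, which needs F1; that is never established.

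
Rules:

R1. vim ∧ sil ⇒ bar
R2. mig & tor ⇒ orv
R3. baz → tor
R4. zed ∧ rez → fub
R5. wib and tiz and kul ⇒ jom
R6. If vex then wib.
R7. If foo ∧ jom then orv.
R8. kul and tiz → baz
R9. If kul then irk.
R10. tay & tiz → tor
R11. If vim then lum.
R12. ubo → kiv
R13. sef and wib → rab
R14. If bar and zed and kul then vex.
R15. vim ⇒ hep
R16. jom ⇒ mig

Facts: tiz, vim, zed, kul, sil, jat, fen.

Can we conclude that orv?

bar  (by R1: vim, sil)
baz  (by R8: kul, tiz)
vex  (by R14: bar, zed, kul)
tor  (by R3: baz)
wib  (by R6: vex)
jom  (by R5: wib, tiz, kul)
mig  (by R16: jom)
orv  (by R2: mig, tor)

Yes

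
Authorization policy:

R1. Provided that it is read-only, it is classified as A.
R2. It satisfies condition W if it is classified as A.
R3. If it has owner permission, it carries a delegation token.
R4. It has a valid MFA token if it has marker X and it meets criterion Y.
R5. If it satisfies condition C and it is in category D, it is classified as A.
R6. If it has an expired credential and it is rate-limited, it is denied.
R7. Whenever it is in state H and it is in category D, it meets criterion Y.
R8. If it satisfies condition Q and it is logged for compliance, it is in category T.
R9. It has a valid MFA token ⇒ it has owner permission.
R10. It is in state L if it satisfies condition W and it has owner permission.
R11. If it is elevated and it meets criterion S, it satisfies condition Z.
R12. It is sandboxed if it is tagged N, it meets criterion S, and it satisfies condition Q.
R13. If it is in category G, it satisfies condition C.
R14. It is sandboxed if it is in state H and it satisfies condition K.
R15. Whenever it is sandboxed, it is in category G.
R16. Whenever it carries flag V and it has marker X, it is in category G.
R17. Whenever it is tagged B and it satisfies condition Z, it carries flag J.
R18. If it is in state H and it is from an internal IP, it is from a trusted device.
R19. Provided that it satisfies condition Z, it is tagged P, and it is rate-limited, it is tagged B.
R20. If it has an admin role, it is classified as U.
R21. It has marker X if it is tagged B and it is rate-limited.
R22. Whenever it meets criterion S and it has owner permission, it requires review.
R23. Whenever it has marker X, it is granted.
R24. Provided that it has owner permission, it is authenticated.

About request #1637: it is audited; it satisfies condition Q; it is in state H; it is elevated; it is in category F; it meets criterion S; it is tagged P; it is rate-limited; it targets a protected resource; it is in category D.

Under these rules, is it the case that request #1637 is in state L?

Forward chaining from the given facts derives: meets criterion Y, satisfies condition Z, is tagged B, has marker X, is granted, has a valid MFA token, has owner permission, carries flag J, requires review, is authenticated, carries a delegation token.
The only rule concluding "it is in state L" is R10, which needs "it satisfies condition W"; that is never established.

No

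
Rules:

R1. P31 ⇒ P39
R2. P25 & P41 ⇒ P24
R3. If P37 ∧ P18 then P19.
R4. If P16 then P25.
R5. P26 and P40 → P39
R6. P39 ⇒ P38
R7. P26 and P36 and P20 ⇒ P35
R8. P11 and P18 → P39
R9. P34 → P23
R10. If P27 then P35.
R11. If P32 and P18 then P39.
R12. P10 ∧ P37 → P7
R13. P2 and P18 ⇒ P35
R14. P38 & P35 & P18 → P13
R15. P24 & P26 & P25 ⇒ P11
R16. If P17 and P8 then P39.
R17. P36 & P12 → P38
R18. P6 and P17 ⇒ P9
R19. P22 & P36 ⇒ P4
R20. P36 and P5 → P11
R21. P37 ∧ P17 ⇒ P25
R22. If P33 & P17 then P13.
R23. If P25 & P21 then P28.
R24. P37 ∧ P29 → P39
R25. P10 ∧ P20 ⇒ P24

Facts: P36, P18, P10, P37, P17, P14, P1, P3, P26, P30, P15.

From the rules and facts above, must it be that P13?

No

Forward chaining from the given facts derives: P19, P7, P25.
Rules concluding P13: R14 needs P38; R22 needs P33 — none of these are established.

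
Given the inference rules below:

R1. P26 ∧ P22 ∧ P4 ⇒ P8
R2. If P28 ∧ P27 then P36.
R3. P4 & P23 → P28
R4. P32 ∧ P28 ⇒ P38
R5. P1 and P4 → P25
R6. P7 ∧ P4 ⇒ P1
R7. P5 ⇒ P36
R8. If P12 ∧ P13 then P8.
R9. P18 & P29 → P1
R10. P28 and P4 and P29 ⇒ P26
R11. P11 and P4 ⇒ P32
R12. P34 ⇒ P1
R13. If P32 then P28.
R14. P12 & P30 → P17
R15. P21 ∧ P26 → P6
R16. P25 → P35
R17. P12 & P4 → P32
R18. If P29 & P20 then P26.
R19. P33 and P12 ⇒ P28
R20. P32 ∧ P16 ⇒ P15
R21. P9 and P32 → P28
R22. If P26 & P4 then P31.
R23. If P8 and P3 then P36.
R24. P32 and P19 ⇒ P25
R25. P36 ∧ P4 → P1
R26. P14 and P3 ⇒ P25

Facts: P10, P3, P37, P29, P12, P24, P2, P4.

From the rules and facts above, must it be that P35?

Forward chaining from the given facts derives: P32, P28, P38, P26, P31.
The only rule concluding P35 is R16, which needs P25; that is never established.

No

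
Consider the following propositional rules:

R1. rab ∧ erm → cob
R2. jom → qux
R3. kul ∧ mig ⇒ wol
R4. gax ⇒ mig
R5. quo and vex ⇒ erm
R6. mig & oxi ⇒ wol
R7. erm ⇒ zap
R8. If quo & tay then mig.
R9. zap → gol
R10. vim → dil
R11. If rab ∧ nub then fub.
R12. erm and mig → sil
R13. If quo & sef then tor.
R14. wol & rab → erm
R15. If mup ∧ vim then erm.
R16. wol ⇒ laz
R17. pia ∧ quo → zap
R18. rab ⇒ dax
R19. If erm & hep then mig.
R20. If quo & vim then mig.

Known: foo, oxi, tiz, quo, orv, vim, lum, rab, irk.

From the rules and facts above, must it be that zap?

Yes

mig  (by R20: quo, vim)
wol  (by R6: mig, oxi)
erm  (by R14: wol, rab)
zap  (by R7: erm)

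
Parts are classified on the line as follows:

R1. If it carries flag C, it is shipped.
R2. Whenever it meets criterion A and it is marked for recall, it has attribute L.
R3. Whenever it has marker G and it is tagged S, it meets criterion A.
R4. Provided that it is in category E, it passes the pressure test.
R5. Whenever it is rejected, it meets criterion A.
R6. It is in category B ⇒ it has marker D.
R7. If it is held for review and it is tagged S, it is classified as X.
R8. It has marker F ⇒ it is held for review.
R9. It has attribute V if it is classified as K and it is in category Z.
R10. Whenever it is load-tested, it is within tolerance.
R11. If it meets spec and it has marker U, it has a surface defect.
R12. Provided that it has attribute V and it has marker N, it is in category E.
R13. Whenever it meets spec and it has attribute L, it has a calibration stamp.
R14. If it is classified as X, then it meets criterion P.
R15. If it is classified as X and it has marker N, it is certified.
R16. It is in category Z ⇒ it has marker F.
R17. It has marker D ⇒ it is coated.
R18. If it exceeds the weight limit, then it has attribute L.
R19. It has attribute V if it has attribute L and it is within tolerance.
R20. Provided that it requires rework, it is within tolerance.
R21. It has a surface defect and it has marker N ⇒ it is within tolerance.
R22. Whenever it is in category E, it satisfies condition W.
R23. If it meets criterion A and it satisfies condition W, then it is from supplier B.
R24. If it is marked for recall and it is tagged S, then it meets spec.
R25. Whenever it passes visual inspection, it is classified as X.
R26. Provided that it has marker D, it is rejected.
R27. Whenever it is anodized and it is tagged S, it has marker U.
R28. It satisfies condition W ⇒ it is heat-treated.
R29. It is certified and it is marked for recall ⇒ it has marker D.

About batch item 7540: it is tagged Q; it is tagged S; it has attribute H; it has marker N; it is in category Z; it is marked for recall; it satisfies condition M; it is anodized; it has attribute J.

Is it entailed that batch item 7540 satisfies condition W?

Yes

By R16 (it is in category Z): it has marker F.
By R24 (it is marked for recall, it is tagged S): it meets spec.
By R27 (it is anodized, it is tagged S): it has marker U.
By R8 (it has marker F): it is held for review.
By R11 (it meets spec, it has marker U): it has a surface defect.
By R21 (it has a surface defect, it has marker N): it is within tolerance.
By R7 (it is held for review, it is tagged S): it is classified as X.
By R15 (it is classified as X, it has marker N): it is certified.
By R29 (it is certified, it is marked for recall): it has marker D.
By R26 (it has marker D): it is rejected.
By R5 (it is rejected): it meets criterion A.
By R2 (it meets criterion A, it is marked for recall): it has attribute L.
By R19 (it has attribute L, it is within tolerance): it has attribute V.
By R12 (it has attribute V, it has marker N): it is in category E.
By R22 (it is in category E): it satisfies condition W.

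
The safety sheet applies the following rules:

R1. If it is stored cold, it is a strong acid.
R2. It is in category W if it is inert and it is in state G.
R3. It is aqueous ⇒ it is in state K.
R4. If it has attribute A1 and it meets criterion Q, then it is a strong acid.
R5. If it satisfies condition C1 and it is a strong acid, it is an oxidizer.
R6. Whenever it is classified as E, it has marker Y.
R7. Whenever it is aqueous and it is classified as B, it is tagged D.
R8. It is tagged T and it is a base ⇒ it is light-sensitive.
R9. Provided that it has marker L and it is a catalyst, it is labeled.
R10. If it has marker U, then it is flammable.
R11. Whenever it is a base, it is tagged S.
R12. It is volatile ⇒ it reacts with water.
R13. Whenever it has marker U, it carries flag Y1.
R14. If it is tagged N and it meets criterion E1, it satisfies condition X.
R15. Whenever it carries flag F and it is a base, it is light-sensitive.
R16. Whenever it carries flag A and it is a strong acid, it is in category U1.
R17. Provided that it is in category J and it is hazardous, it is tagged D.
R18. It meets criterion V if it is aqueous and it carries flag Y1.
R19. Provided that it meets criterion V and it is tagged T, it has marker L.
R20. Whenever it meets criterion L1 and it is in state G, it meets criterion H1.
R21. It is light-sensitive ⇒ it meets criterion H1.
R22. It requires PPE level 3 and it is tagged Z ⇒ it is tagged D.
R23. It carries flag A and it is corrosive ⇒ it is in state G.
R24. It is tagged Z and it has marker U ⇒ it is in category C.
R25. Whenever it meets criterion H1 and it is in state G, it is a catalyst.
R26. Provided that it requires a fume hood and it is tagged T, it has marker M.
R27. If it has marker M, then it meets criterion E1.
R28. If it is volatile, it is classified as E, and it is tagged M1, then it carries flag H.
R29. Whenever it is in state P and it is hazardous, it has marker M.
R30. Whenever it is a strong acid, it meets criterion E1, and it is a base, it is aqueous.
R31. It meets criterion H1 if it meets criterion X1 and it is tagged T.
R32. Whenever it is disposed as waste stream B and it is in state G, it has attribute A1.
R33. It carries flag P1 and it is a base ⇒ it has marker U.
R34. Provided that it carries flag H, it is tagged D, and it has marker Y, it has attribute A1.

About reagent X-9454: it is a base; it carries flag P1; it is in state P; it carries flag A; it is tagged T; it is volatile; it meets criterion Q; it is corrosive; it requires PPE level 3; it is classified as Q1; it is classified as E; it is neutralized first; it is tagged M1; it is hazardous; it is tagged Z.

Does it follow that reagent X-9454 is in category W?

Forward chaining from the given facts derives: has marker Y, is light-sensitive, is tagged S, reacts with water, meets criterion H1, is tagged D, is in state G, is a catalyst, carries flag H, has marker M, has marker U, has attribute A1, is a strong acid, is flammable, carries flag Y1, is in category U1, is in category C, meets criterion E1, is aqueous, is in state K, meets criterion V, has marker L, is labeled.
The only rule concluding "it is in category W" is R2, which needs "it is inert"; that is never established.

No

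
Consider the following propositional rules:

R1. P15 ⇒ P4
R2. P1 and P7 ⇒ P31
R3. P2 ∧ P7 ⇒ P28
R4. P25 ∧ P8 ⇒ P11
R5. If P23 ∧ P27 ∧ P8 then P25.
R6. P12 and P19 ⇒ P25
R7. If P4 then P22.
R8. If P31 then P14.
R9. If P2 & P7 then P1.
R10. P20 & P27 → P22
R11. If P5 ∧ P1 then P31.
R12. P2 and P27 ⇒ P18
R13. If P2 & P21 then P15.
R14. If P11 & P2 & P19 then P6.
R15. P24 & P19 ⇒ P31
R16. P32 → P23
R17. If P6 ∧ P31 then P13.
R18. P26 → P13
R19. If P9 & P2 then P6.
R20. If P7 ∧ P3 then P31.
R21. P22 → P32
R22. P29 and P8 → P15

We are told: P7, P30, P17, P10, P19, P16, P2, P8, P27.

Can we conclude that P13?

Forward chaining from the given facts derives: P28, P1, P18, P31, P14.
Rules concluding P13: R17 needs P6; R18 needs P26 — none of these are established.

No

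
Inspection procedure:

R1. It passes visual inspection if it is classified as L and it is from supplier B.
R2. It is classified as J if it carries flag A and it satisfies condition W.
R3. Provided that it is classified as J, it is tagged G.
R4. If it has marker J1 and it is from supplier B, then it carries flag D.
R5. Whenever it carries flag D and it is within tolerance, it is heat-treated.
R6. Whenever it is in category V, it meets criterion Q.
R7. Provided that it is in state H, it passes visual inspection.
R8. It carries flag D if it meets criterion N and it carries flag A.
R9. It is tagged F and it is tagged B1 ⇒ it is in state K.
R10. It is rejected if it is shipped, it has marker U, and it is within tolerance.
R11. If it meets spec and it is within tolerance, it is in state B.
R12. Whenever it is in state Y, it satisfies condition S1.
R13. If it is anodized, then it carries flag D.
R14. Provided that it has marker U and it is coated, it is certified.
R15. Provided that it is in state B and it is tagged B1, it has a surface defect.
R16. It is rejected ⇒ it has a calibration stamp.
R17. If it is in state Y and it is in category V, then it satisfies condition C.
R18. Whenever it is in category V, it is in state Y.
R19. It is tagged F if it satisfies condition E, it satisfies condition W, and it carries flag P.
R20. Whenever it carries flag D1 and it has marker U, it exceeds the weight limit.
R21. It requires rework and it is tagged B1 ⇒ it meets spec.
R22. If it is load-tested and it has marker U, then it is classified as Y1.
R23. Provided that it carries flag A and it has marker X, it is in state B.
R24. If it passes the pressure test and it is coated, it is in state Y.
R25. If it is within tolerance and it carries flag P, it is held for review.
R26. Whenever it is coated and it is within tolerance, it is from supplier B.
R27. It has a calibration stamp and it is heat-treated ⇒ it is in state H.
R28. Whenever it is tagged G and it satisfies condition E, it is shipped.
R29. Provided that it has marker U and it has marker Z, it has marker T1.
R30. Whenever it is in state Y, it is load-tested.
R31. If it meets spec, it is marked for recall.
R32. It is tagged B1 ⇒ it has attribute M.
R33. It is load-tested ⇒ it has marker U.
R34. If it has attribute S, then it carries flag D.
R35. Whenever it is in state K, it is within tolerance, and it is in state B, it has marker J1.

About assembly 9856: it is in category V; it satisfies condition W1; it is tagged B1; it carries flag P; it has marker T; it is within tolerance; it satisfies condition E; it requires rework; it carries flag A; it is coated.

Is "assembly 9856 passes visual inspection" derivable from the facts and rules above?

No

Forward chaining from the given facts derives: meets criterion Q, is in state Y, meets spec, is held for review, is from supplier B, is load-tested, is marked for recall, has attribute M, has marker U, is in state B, satisfies condition S1, is certified, has a surface defect, satisfies condition C, is classified as Y1.
Rules concluding "it passes visual inspection": R1 needs "it is classified as L"; R7 needs "it is in state H" — none of these are established.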